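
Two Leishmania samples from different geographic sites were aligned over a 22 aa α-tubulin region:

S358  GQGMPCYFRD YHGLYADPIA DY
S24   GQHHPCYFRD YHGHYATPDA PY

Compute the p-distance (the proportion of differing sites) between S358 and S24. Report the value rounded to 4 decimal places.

The sequences differ at positions 3 (G/H), 4 (M/H), 14 (L/H), 17 (D/T), 19 (I/D), 21 (D/P).
There are 6 differences over 22 sites, so p = 6/22 = 0.2727.

0.2727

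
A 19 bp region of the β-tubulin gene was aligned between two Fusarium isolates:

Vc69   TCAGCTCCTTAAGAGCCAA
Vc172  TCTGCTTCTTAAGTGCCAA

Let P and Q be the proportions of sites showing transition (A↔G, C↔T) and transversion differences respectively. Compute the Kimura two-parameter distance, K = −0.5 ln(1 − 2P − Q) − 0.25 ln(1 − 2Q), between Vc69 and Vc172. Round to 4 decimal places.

Mismatches occur at site 3 (A/T, transversion), site 7 (C/T, transition), site 14 (A/T, transversion).
Of the 3 differences, 1 transition and 2 transversions over 19 sites: P = 1/19 = 0.052632, Q = 2/19 = 0.105263.
d = −0.5·ln(0.789473) − 0.25·ln(0.789474) = −0.5·(-0.236390) − 0.25·(-0.236388) = 0.1773.

0.1773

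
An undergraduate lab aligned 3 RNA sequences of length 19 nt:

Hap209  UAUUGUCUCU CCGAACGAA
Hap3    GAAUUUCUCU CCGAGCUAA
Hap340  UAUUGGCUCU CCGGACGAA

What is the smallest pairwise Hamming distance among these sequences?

Pairwise Hamming distances:
  Hap209 vs Hap3: 5
  Hap209 vs Hap340: 2
  Hap3 vs Hap340: 7
The smallest is 2, between Hap209 and Hap340.

2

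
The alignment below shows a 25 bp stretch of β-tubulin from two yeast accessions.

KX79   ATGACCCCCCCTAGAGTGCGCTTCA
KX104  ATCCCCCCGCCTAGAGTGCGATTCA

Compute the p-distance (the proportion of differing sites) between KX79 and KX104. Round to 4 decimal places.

Differing sites — 3:G/C; 4:A/C; 9:C/G; 21:C/A.
There are 4 differences over 25 sites, so p = 4/25 = 0.1600.

0.1600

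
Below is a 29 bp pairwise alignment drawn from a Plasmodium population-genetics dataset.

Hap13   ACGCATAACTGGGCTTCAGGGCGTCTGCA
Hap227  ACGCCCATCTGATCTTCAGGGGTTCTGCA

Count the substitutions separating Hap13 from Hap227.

7

Differing sites — 5:A/C; 6:T/C; 8:A/T; 12:G/A; 13:G/T; 22:C/G; 23:G/T.
That gives 7 mismatches out of 29 aligned sites, so the Hamming distance is 7.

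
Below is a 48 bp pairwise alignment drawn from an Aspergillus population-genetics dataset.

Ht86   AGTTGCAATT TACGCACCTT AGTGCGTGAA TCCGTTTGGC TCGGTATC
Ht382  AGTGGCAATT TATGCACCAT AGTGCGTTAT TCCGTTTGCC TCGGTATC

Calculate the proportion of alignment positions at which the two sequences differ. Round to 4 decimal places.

0.1250

Mismatches occur at site 4 (T→G), site 13 (C→T), site 19 (T→A), site 28 (G→T), site 30 (A→T), site 39 (G→C).
There are 6 differences over 48 sites, so p = 6/48 = 0.1250.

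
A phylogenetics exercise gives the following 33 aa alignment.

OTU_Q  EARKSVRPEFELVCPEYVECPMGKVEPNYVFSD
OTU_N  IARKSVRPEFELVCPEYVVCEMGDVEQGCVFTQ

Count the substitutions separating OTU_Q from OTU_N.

Mismatches occur at site 1 (E/I), site 19 (E/V), site 21 (P/E), site 24 (K/D), site 27 (P/Q), site 28 (N/G), site 29 (Y/C), site 32 (S/T), site 33 (D/Q).
That gives 9 mismatches out of 33 aligned sites, so the Hamming distance is 9.

9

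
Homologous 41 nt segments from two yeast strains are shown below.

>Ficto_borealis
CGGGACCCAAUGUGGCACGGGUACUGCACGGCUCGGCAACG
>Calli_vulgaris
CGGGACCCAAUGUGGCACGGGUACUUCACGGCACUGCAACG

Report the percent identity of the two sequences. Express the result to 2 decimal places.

Differing sites — 26:G/U; 33:U/A; 35:G/U.
38 of the 41 sites match, so the percent identity is 38/41 × 100 = 92.68%.

92.68%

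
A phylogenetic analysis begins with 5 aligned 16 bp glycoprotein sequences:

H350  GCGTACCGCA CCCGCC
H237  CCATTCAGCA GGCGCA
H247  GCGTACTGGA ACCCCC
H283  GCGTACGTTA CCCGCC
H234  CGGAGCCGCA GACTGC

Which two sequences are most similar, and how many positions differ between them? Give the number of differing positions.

3

Pairwise Hamming distances:
  H350 vs H237: 7
  H350 vs H247: 4
  H350 vs H283: 3
  H350 vs H234: 8
  H237 vs H247: 9
  H237 vs H283: 9
  H237 vs H234: 9
  H247 vs H283: 5
  H247 vs H234: 10
  H283 vs H234: 11
The smallest is 3, between H350 and H283.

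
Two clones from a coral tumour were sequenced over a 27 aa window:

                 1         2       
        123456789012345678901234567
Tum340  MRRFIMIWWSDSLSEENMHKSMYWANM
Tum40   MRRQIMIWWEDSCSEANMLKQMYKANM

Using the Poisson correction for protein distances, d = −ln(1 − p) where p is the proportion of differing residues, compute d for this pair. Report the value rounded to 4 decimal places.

0.3001

The sequences differ at positions 4 (F/Q), 10 (S/E), 13 (L/C), 16 (E/A), 19 (H/L), 21 (S/Q), 24 (W/K).
p = 7/27 = 0.259259.
d = −ln(1 − 0.259259) = −ln(0.740741) = 0.3001.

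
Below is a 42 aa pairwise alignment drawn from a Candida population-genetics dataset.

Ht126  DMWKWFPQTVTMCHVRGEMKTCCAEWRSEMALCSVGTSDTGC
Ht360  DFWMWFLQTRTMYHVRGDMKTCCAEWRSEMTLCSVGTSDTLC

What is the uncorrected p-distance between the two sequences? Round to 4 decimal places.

Differing sites — 2:M/F; 4:K/M; 7:P/L; 10:V/R; 13:C/Y; 18:E/D; 31:A/T; 41:G/L.
There are 8 differences over 42 sites, so p = 8/42 = 0.1905.

0.1905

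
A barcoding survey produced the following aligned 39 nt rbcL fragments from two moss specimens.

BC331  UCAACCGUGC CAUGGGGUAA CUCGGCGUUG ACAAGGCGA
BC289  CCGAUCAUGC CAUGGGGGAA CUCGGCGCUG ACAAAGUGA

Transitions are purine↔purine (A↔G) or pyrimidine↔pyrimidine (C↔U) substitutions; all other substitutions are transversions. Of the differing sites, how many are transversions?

1

Mismatches occur at site 1 (U/C, transition), site 3 (A/G, transition), site 5 (C/U, transition), site 7 (G/A, transition), site 18 (U/G, transversion), site 28 (U/C, transition), site 35 (G/A, transition), site 37 (C/U, transition).
Of the 8 differences, 7 transitions and 1 transversion, so the answer is 1.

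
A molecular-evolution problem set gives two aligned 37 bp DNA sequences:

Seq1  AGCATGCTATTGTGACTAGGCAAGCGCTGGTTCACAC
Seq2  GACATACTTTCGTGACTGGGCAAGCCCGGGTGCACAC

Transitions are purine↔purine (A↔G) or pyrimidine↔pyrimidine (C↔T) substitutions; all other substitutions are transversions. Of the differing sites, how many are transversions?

4

Mismatches occur at site 1 (A/G, transition), site 2 (G/A, transition), site 6 (G/A, transition), site 9 (A/T, transversion), site 11 (T/C, transition), site 18 (A/G, transition), site 26 (G/C, transversion), site 28 (T/G, transversion), site 32 (T/G, transversion).
Of the 9 differences, 5 transitions and 4 transversions, so the answer is 4.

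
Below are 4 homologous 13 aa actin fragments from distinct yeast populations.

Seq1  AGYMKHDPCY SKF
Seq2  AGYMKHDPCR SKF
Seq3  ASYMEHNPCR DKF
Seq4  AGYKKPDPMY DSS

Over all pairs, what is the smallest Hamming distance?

1

Pairwise Hamming distances:
  Seq1 vs Seq2: 1
  Seq1 vs Seq3: 5
  Seq1 vs Seq4: 6
  Seq2 vs Seq3: 4
  Seq2 vs Seq4: 7
  Seq3 vs Seq4: 9
The smallest is 1, between Seq1 and Seq2.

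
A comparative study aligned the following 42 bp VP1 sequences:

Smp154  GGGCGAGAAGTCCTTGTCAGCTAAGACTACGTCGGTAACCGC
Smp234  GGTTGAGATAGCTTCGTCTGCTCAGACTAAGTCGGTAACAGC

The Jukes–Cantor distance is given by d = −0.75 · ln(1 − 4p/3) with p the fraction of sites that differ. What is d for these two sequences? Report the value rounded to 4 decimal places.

The sequences differ at positions 3 (G/T), 4 (C/T), 9 (A/T), 10 (G/A), 11 (T/G), 13 (C/T), 15 (T/C), 19 (A/T), 23 (A/C), 30 (C/A), 40 (C/A).
p = 11/42 = 0.261905.
d = −0.75 · ln(1 − (4/3)·0.261905) = −0.75 · ln(0.650793) = −0.75 · (-0.429564) = 0.3222.

0.3222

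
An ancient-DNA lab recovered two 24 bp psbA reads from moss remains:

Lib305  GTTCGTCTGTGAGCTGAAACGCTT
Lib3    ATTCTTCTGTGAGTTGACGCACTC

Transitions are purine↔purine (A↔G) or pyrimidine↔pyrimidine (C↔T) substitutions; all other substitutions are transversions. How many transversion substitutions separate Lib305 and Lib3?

2

The sequences differ at positions 1 (G/A, transition), 5 (G/T, transversion), 14 (C/T, transition), 18 (A/C, transversion), 19 (A/G, transition), 21 (G/A, transition), 24 (T/C, transition).
Of the 7 differences, 5 transitions and 2 transversions, so the answer is 2.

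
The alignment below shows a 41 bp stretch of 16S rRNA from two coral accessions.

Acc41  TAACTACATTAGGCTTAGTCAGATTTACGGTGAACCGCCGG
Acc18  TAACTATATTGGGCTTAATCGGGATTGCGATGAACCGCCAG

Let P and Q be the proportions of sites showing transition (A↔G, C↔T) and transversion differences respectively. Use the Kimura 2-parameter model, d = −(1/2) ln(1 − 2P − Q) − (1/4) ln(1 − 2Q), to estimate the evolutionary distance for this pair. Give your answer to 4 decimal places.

Differing sites — 7:C/T (Ti); 11:A/G (Ti); 18:G/A (Ti); 21:A/G (Ti); 23:A/G (Ti); 24:T/A (Tv); 27:A/G (Ti); 30:G/A (Ti); 40:G/A (Ti).
Of the 9 differences, 8 transitions and 1 transversion over 41 sites: P = 8/41 = 0.195122, Q = 1/41 = 0.024390.
d = −0.5·ln(0.585366) − 0.25·ln(0.951220) = −0.5·(-0.535518) − 0.25·(-0.050010) = 0.2803.

0.2803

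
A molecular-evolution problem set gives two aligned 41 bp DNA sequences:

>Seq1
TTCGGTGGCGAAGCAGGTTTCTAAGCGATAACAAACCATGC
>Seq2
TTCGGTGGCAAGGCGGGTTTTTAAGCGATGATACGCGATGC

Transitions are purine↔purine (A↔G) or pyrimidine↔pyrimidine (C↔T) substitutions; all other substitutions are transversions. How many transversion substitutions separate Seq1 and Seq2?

Mismatches occur at site 10 (G↔A, transition), site 12 (A↔G, transition), site 15 (A↔G, transition), site 21 (C↔T, transition), site 30 (A↔G, transition), site 32 (C↔T, transition), site 34 (A↔C, transversion), site 35 (A↔G, transition), site 37 (C↔G, transversion).
Of the 9 differences, 7 transitions and 2 transversions, so the answer is 2.

2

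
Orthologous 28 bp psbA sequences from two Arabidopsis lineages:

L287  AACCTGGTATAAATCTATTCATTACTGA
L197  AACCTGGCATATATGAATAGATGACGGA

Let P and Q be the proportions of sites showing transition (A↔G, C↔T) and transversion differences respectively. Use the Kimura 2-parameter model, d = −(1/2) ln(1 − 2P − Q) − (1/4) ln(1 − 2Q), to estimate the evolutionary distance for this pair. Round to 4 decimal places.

0.3672

The sequences differ at positions 8 (T/C, transition), 12 (A/T, transversion), 15 (C/G, transversion), 16 (T/A, transversion), 19 (T/A, transversion), 20 (C/G, transversion), 23 (T/G, transversion), 26 (T/G, transversion).
Of the 8 differences, 1 transition and 7 transversions over 28 sites: P = 1/28 = 0.035714, Q = 7/28 = 0.250000.
d = −0.5·ln(0.678572) − 0.25·ln(0.500000) = −0.5·(-0.387765) − 0.25·(-0.693147) = 0.3672.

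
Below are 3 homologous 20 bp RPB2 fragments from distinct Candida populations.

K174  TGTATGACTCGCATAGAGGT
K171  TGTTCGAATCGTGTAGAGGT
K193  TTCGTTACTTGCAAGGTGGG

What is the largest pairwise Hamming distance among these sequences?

Pairwise Hamming distances:
  K174 vs K171: 5
  K174 vs K193: 9
  K171 vs K193: 13
The largest is 13, between K171 and K193.

13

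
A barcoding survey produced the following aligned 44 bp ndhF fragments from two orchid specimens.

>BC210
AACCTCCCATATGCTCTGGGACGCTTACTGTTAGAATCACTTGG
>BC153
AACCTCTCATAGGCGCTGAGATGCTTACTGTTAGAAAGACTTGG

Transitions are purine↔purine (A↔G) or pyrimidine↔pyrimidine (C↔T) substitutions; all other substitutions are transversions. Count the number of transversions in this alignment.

4

The sequences differ at positions 7 (C/T, transition), 12 (T/G, transversion), 15 (T/G, transversion), 19 (G/A, transition), 22 (C/T, transition), 37 (T/A, transversion), 38 (C/G, transversion).
Of the 7 differences, 3 transitions and 4 transversions, so the answer is 4.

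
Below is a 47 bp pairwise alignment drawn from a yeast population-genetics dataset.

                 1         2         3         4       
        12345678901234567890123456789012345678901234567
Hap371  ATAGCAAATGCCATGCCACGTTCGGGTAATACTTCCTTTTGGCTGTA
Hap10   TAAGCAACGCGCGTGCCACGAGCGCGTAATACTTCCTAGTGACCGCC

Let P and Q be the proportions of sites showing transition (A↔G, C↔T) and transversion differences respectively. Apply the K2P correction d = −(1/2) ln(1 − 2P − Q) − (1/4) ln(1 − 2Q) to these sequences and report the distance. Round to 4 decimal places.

0.4558

Mismatches occur at site 1 (A↔T, transversion), site 2 (T↔A, transversion), site 8 (A↔C, transversion), site 9 (T↔G, transversion), site 10 (G↔C, transversion), site 11 (C↔G, transversion), site 13 (A↔G, transition), site 21 (T↔A, transversion), site 22 (T↔G, transversion), site 25 (G↔C, transversion), site 38 (T↔A, transversion), site 39 (T↔G, transversion), site 42 (G↔A, transition), site 44 (T↔C, transition), site 46 (T↔C, transition), site 47 (A↔C, transversion).
Of the 16 differences, 4 transitions and 12 transversions over 47 sites: P = 4/47 = 0.085106, Q = 12/47 = 0.255319.
d = −0.5·ln(0.574469) − 0.25·ln(0.489362) = −0.5·(-0.554309) − 0.25·(-0.714653) = 0.4558.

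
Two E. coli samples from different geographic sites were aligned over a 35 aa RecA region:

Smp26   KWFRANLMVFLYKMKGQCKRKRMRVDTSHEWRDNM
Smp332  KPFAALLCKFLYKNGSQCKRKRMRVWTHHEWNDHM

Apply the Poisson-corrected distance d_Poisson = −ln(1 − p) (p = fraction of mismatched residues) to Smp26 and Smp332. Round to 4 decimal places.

0.4199

Mismatches occur at site 2 (W↔P), site 4 (R↔A), site 6 (N↔L), site 8 (M↔C), site 9 (V↔K), site 14 (M↔N), site 15 (K↔G), site 16 (G↔S), site 26 (D↔W), site 28 (S↔H), site 32 (R↔N), site 34 (N↔H).
p = 12/35 = 0.342857.
d = −ln(1 − 0.342857) = −ln(0.657143) = 0.4199.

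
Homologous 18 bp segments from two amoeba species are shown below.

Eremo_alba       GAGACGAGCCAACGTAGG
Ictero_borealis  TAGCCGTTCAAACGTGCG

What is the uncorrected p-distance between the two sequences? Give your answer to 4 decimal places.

The sequences differ at positions 1 (G/T), 4 (A/C), 7 (A/T), 8 (G/T), 10 (C/A), 16 (A/G), 17 (G/C).
There are 7 differences over 18 sites, so p = 7/18 = 0.3889.

0.3889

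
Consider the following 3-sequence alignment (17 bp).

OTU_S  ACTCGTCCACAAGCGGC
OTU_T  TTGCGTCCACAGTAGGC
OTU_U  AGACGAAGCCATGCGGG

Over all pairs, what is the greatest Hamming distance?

Pairwise Hamming distances:
  OTU_S vs OTU_T: 6
  OTU_S vs OTU_U: 8
  OTU_T vs OTU_U: 11
The largest is 11, between OTU_T and OTU_U.

11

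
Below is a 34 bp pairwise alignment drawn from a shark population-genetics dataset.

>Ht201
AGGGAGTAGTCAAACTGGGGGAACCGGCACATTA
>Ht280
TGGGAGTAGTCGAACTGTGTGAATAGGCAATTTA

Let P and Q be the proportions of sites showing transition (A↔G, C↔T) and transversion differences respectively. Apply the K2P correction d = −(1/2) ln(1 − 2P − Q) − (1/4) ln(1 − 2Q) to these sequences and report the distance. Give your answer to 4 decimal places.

0.2830

The sequences differ at positions 1 (A/T, transversion), 12 (A/G, transition), 18 (G/T, transversion), 20 (G/T, transversion), 24 (C/T, transition), 25 (C/A, transversion), 30 (C/A, transversion), 31 (A/T, transversion).
Of the 8 differences, 2 transitions and 6 transversions over 34 sites: P = 2/34 = 0.058824, Q = 6/34 = 0.176471.
d = −0.5·ln(0.705881) − 0.25·ln(0.647058) = −0.5·(-0.348309) − 0.25·(-0.435319) = 0.2830.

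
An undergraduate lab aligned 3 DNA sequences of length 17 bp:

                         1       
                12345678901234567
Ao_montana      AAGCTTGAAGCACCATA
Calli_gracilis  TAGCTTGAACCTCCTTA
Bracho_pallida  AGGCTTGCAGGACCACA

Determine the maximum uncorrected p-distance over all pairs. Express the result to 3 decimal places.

Pairwise Hamming distances:
  Ao_montana vs Calli_gracilis: 4
  Ao_montana vs Bracho_pallida: 4
  Calli_gracilis vs Bracho_pallida: 8
The largest is 8 mismatches, between Calli_gracilis and Bracho_pallida; p = 8/17 = 0.471.

0.471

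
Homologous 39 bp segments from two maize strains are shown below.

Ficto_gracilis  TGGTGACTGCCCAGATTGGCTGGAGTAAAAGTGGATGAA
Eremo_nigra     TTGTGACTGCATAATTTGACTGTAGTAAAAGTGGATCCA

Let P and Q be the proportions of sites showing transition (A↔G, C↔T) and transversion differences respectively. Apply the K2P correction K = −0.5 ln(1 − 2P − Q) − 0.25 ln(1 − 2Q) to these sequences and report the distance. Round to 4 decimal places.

Differing sites — 2:G/T (Tv); 11:C/A (Tv); 12:C/T (Ti); 14:G/A (Ti); 15:A/T (Tv); 19:G/A (Ti); 23:G/T (Tv); 37:G/C (Tv); 38:A/C (Tv).
Of the 9 differences, 3 transitions and 6 transversions over 39 sites: P = 3/39 = 0.076923, Q = 6/39 = 0.153846.
d = −0.5·ln(0.692308) − 0.25·ln(0.692308) = −0.5·(-0.367724) − 0.25·(-0.367724) = 0.2758.

0.2758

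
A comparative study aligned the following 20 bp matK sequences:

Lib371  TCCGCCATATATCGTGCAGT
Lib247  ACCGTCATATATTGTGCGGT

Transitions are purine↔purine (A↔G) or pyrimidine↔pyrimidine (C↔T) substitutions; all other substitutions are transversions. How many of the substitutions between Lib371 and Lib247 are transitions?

3

Differing sites — 1:T/A (Tv); 5:C/T (Ti); 13:C/T (Ti); 18:A/G (Ti).
Of the 4 differences, 3 transitions and 1 transversion, so the answer is 3.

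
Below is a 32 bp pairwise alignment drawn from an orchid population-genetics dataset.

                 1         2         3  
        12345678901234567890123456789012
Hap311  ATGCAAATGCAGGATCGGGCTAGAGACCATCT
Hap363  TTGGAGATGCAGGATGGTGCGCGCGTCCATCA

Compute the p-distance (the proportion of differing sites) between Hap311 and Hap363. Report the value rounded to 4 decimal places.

Differing sites — 1:A/T; 4:C/G; 6:A/G; 16:C/G; 18:G/T; 21:T/G; 22:A/C; 24:A/C; 26:A/T; 32:T/A.
There are 10 differences over 32 sites, so p = 10/32 = 0.3125.

0.3125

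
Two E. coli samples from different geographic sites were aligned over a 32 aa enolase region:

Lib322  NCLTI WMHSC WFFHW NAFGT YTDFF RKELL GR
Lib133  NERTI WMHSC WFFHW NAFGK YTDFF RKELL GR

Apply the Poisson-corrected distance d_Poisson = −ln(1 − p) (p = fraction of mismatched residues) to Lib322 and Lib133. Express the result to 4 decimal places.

0.0984

Mismatches occur at site 2 (C/E), site 3 (L/R), site 20 (T/K).
p = 3/32 = 0.093750.
d = −ln(1 − 0.093750) = −ln(0.906250) = 0.0984.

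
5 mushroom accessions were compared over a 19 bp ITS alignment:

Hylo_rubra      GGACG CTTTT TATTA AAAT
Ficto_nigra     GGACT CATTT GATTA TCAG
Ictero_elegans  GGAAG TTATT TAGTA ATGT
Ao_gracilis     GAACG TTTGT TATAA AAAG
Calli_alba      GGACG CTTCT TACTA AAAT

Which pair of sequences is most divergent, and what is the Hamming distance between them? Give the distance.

11

Pairwise Hamming distances:
  Hylo_rubra vs Ficto_nigra: 6
  Hylo_rubra vs Ictero_elegans: 6
  Hylo_rubra vs Ao_gracilis: 5
  Hylo_rubra vs Calli_alba: 2
  Ficto_nigra vs Ictero_elegans: 11
  Ficto_nigra vs Ao_gracilis: 9
  Ficto_nigra vs Calli_alba: 8
  Ictero_elegans vs Ao_gracilis: 9
  Ictero_elegans vs Calli_alba: 7
  Ao_gracilis vs Calli_alba: 6
The largest is 11, between Ficto_nigra and Ictero_elegans.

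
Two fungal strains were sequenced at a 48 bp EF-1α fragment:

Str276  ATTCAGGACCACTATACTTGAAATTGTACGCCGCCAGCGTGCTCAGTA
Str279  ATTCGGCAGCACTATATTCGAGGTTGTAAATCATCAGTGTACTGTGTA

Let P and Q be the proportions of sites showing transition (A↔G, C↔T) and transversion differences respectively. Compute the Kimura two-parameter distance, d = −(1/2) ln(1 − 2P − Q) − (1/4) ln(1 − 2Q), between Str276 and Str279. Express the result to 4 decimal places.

0.4717

Differing sites — 5:A/G (Ti); 7:G/C (Tv); 9:C/G (Tv); 17:C/T (Ti); 19:T/C (Ti); 22:A/G (Ti); 23:A/G (Ti); 29:C/A (Tv); 30:G/A (Ti); 31:C/T (Ti); 33:G/A (Ti); 34:C/T (Ti); 38:C/T (Ti); 41:G/A (Ti); 44:C/G (Tv); 45:A/T (Tv).
Of the 16 differences, 11 transitions and 5 transversions over 48 sites: P = 11/48 = 0.229167, Q = 5/48 = 0.104167.
d = −0.5·ln(0.437499) − 0.25·ln(0.791666) = −0.5·(-0.826681) − 0.25·(-0.233616) = 0.4717.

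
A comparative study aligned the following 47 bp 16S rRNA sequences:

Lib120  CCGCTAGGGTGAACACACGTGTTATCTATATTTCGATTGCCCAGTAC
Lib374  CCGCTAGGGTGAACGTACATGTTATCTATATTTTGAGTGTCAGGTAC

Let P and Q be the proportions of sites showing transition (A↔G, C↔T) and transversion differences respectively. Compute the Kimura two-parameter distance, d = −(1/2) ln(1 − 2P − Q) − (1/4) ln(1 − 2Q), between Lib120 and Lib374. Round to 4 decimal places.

Differing sites — 15:A/G (Ti); 16:C/T (Ti); 19:G/A (Ti); 34:C/T (Ti); 37:T/G (Tv); 40:C/T (Ti); 42:C/A (Tv); 43:A/G (Ti).
Of the 8 differences, 6 transitions and 2 transversions over 47 sites: P = 6/47 = 0.127660, Q = 2/47 = 0.042553.
d = −0.5·ln(0.702127) − 0.25·ln(0.914894) = −0.5·(-0.353641) − 0.25·(-0.088947) = 0.1991.

0.1991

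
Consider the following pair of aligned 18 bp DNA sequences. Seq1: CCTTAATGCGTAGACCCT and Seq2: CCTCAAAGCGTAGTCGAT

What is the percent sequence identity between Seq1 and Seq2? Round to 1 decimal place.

72.2%

The sequences differ at positions 4 (T/C), 7 (T/A), 14 (A/T), 16 (C/G), 17 (C/A).
13 of the 18 sites match, so the percent identity is 13/18 × 100 = 72.2%.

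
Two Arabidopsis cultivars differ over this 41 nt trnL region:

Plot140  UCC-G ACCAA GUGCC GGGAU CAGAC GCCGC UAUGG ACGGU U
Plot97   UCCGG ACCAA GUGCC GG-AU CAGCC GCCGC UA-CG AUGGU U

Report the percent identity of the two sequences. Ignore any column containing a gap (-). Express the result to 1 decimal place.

Excluding the 3 gap columns leaves 38 comparable sites.
Mismatches occur at site 24 (A→C), site 34 (G→C), site 37 (C→U).
35 of the 38 comparable sites match, so the percent identity is 35/38 × 100 = 92.1%.

92.1%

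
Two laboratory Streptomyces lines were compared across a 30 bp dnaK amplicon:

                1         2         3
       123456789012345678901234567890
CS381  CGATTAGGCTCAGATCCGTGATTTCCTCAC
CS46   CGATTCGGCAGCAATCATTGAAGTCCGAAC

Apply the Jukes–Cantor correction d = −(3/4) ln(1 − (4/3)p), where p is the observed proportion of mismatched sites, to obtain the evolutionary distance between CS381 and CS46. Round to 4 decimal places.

Differing sites — 6:A/C; 10:T/A; 11:C/G; 12:A/C; 13:G/A; 17:C/A; 18:G/T; 22:T/A; 23:T/G; 27:T/G; 28:C/A.
p = 11/30 = 0.366667.
d = −0.75 · ln(1 − (4/3)·0.366667) = −0.75 · ln(0.511111) = −0.75 · (-0.671168) = 0.5034.

0.5034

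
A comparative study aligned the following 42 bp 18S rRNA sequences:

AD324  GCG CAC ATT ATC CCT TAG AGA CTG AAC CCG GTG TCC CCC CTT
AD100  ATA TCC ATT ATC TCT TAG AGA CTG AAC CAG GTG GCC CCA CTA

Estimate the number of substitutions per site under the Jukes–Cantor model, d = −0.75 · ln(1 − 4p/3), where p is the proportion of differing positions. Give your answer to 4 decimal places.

The sequences differ at positions 1 (G/A), 2 (C/T), 3 (G/A), 4 (C/T), 5 (A/C), 13 (C/T), 29 (C/A), 34 (T/G), 39 (C/A), 42 (T/A).
p = 10/42 = 0.238095.
d = −0.75 · ln(1 − (4/3)·0.238095) = −0.75 · ln(0.682540) = −0.75 · (-0.381934) = 0.2865.

0.2865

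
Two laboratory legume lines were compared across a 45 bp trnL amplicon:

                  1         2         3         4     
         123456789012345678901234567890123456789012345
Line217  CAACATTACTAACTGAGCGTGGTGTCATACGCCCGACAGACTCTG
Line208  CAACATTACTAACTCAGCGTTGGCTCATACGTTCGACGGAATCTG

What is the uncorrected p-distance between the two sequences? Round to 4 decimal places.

0.1778

The sequences differ at positions 15 (G/C), 21 (G/T), 23 (T/G), 24 (G/C), 32 (C/T), 33 (C/T), 38 (A/G), 41 (C/A).
There are 8 differences over 45 sites, so p = 8/45 = 0.1778.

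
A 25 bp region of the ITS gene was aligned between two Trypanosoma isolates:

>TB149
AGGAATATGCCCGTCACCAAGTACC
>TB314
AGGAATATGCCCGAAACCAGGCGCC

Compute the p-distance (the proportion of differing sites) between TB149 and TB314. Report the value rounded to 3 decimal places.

The sequences differ at positions 14 (T/A), 15 (C/A), 20 (A/G), 22 (T/C), 23 (A/G).
There are 5 differences over 25 sites, so p = 5/25 = 0.200.

0.200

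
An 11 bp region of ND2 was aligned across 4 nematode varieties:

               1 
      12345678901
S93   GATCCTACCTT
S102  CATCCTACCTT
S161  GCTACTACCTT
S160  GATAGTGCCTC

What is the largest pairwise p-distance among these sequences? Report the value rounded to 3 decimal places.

0.455

Pairwise Hamming distances:
  S93 vs S102: 1
  S93 vs S161: 2
  S93 vs S160: 4
  S102 vs S161: 3
  S102 vs S160: 5
  S161 vs S160: 4
The largest is 5 mismatches, between S102 and S160; p = 5/11 = 0.455.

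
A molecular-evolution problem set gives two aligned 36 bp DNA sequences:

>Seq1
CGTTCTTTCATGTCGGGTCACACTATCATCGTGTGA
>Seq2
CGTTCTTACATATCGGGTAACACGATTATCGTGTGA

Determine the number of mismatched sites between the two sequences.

5

The sequences differ at positions 8 (T/A), 12 (G/A), 19 (C/A), 24 (T/G), 27 (C/T).
That gives 5 mismatches out of 36 aligned sites, so the Hamming distance is 5.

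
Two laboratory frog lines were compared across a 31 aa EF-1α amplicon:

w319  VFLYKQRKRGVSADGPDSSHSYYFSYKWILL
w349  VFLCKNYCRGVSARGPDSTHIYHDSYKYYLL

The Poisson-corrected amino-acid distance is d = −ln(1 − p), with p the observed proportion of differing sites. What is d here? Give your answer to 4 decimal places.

0.4383

Differing sites — 4:Y/C; 6:Q/N; 7:R/Y; 8:K/C; 14:D/R; 19:S/T; 21:S/I; 23:Y/H; 24:F/D; 28:W/Y; 29:I/Y.
p = 11/31 = 0.354839.
d = −ln(1 − 0.354839) = −ln(0.645161) = 0.4383.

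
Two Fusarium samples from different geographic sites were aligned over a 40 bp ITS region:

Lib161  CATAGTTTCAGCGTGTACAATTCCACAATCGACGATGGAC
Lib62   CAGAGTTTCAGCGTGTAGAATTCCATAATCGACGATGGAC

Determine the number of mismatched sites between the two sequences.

3

Mismatches occur at site 3 (T→G), site 18 (C→G), site 26 (C→T).
That gives 3 mismatches out of 40 aligned sites, so the Hamming distance is 3.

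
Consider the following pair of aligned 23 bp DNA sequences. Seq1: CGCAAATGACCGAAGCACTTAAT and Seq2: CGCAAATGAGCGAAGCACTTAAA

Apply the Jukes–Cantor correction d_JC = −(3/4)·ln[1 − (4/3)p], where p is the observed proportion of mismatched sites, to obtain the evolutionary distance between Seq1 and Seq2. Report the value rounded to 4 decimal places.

0.0924

The sequences differ at positions 10 (C/G), 23 (T/A).
p = 2/23 = 0.086957.
d = −0.75 · ln(1 − (4/3)·0.086957) = −0.75 · ln(0.884057) = −0.75 · (-0.123234) = 0.0924.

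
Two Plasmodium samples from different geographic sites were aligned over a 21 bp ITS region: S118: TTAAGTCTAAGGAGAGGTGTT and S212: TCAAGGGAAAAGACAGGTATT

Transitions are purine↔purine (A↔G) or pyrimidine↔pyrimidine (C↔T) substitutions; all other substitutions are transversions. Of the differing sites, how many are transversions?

4

Mismatches occur at site 2 (T↔C, transition), site 6 (T↔G, transversion), site 7 (C↔G, transversion), site 8 (T↔A, transversion), site 11 (G↔A, transition), site 14 (G↔C, transversion), site 19 (G↔A, transition).
Of the 7 differences, 3 transitions and 4 transversions, so the answer is 4.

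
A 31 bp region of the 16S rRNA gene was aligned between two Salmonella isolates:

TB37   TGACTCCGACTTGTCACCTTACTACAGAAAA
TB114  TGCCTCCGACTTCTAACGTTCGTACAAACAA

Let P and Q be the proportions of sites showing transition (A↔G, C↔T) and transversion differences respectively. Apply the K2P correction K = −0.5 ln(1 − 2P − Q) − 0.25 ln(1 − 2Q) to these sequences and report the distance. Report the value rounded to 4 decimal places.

0.3217

Differing sites — 3:A/C (Tv); 13:G/C (Tv); 15:C/A (Tv); 18:C/G (Tv); 21:A/C (Tv); 22:C/G (Tv); 27:G/A (Ti); 29:A/C (Tv).
Of the 8 differences, 1 transition and 7 transversions over 31 sites: P = 1/31 = 0.032258, Q = 7/31 = 0.225806.
d = −0.5·ln(0.709678) − 0.25·ln(0.548388) = −0.5·(-0.342944) − 0.25·(-0.600772) = 0.3217.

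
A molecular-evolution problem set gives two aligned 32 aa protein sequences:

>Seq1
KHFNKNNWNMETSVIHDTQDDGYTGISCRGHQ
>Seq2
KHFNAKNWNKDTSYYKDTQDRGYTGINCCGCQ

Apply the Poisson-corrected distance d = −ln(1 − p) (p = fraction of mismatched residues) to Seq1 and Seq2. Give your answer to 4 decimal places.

0.4212

Differing sites — 5:K/A; 6:N/K; 10:M/K; 11:E/D; 14:V/Y; 15:I/Y; 16:H/K; 21:D/R; 27:S/N; 29:R/C; 31:H/C.
p = 11/32 = 0.343750.
d = −ln(1 − 0.343750) = −ln(0.656250) = 0.4212.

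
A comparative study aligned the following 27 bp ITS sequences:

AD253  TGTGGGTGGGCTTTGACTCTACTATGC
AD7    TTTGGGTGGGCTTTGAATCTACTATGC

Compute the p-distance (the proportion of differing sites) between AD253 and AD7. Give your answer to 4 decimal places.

Differing sites — 2:G/T; 17:C/A.
There are 2 differences over 27 sites, so p = 2/27 = 0.0741.

0.0741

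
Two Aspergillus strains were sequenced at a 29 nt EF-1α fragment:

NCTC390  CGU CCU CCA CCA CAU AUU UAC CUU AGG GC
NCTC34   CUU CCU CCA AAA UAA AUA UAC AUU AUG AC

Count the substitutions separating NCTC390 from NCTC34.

Mismatches occur at site 2 (G/U), site 10 (C/A), site 11 (C/A), site 13 (C/U), site 15 (U/A), site 18 (U/A), site 22 (C/A), site 26 (G/U), site 28 (G/A).
That gives 9 mismatches out of 29 aligned sites, so the Hamming distance is 9.

9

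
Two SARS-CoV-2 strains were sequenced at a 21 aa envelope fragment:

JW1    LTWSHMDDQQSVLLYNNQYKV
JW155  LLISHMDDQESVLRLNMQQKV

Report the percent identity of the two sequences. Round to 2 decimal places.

The sequences differ at positions 2 (T/L), 3 (W/I), 10 (Q/E), 14 (L/R), 15 (Y/L), 17 (N/M), 19 (Y/Q).
14 of the 21 sites match, so the percent identity is 14/21 × 100 = 66.67%.

66.67%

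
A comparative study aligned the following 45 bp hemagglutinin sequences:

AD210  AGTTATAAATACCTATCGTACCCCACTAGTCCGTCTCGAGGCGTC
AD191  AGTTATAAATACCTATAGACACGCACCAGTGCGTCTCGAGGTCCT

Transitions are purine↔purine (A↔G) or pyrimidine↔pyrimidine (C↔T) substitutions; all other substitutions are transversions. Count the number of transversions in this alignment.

Mismatches occur at site 17 (C→A, transversion), site 19 (T→A, transversion), site 20 (A→C, transversion), site 21 (C→A, transversion), site 23 (C→G, transversion), site 27 (T→C, transition), site 31 (C→G, transversion), site 42 (C→T, transition), site 43 (G→C, transversion), site 44 (T→C, transition), site 45 (C→T, transition).
Of the 11 differences, 4 transitions and 7 transversions, so the answer is 7.

7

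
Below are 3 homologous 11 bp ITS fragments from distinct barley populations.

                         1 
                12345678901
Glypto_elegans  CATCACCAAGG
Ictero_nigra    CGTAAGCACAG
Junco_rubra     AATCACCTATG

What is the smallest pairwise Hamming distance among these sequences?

Pairwise Hamming distances:
  Glypto_elegans vs Ictero_nigra: 5
  Glypto_elegans vs Junco_rubra: 3
  Ictero_nigra vs Junco_rubra: 7
The smallest is 3, between Glypto_elegans and Junco_rubra.

3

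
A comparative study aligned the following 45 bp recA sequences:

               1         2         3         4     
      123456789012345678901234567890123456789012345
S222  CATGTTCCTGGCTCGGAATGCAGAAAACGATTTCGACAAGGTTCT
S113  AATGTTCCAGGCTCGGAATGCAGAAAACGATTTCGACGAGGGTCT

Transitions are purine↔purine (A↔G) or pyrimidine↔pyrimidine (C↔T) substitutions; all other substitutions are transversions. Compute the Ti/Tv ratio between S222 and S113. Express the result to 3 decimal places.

0.333

Differing sites — 1:C/A (Tv); 9:T/A (Tv); 38:A/G (Ti); 42:T/G (Tv).
Of the 4 differences, 1 transition and 3 transversions, so Ti/Tv = 1/3 = 0.333.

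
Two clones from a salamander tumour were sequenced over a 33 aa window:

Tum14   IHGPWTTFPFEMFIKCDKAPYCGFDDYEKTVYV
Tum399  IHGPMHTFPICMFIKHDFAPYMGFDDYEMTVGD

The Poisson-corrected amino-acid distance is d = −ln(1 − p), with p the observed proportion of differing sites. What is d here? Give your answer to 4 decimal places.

The sequences differ at positions 5 (W/M), 6 (T/H), 10 (F/I), 11 (E/C), 16 (C/H), 18 (K/F), 22 (C/M), 29 (K/M), 32 (Y/G), 33 (V/D).
p = 10/33 = 0.303030.
d = −ln(1 − 0.303030) = −ln(0.696970) = 0.3610.

0.3610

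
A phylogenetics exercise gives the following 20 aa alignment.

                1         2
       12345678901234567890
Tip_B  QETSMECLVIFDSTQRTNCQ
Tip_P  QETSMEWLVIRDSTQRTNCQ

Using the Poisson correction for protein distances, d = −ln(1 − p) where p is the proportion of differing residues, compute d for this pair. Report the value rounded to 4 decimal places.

The sequences differ at positions 7 (C/W), 11 (F/R).
p = 2/20 = 0.100000.
d = −ln(1 − 0.100000) = −ln(0.900000) = 0.1054.

0.1054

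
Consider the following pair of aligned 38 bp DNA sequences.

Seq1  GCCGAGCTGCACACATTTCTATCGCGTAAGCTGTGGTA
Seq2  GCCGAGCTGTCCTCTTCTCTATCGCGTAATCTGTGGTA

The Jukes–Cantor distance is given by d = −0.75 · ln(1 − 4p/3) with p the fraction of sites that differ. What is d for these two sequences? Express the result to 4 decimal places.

The sequences differ at positions 10 (C/T), 11 (A/C), 13 (A/T), 15 (A/T), 17 (T/C), 30 (G/T).
p = 6/38 = 0.157895.
d = −0.75 · ln(1 − (4/3)·0.157895) = −0.75 · ln(0.789473) = −0.75 · (-0.236390) = 0.1773.

0.1773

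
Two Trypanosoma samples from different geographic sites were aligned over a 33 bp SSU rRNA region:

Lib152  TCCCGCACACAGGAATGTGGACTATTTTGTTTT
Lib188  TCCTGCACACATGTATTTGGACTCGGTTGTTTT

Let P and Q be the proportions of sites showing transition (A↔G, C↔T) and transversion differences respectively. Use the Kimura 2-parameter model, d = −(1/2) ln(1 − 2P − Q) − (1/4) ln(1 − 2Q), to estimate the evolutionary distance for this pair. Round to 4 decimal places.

0.2518

Differing sites — 4:C/T (Ti); 12:G/T (Tv); 14:A/T (Tv); 17:G/T (Tv); 24:A/C (Tv); 25:T/G (Tv); 26:T/G (Tv).
Of the 7 differences, 1 transition and 6 transversions over 33 sites: P = 1/33 = 0.030303, Q = 6/33 = 0.181818.
d = −0.5·ln(0.757576) − 0.25·ln(0.636364) = −0.5·(-0.277631) − 0.25·(-0.451985) = 0.2518.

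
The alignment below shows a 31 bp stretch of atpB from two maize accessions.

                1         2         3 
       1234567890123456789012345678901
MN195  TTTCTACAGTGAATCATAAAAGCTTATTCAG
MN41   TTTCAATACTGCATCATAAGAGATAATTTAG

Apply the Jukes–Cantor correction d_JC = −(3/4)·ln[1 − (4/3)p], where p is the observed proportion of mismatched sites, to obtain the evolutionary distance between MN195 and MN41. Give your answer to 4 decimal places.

0.3163

Differing sites — 5:T/A; 7:C/T; 9:G/C; 12:A/C; 20:A/G; 23:C/A; 25:T/A; 29:C/T.
p = 8/31 = 0.258065.
d = −0.75 · ln(1 − (4/3)·0.258065) = −0.75 · ln(0.655913) = −0.75 · (-0.421727) = 0.3163.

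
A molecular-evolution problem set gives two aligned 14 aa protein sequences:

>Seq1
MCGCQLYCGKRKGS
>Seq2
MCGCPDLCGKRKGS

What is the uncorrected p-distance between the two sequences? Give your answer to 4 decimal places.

Differing sites — 5:Q/P; 6:L/D; 7:Y/L.
There are 3 differences over 14 sites, so p = 3/14 = 0.2143.

0.2143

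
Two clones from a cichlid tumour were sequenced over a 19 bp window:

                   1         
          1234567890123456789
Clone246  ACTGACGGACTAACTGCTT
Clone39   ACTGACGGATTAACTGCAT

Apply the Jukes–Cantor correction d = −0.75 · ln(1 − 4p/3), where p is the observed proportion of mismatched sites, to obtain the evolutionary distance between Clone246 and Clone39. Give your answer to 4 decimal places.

0.1134

Mismatches occur at site 10 (C/T), site 18 (T/A).
p = 2/19 = 0.105263.
d = −0.75 · ln(1 − (4/3)·0.105263) = −0.75 · ln(0.859649) = −0.75 · (-0.151231) = 0.1134.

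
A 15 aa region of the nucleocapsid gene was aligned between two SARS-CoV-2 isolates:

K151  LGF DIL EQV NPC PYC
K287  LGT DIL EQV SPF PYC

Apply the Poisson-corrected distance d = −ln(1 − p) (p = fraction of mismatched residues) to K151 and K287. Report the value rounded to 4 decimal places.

0.2231

The sequences differ at positions 3 (F/T), 10 (N/S), 12 (C/F).
p = 3/15 = 0.200000.
d = −ln(1 − 0.200000) = −ln(0.800000) = 0.2231.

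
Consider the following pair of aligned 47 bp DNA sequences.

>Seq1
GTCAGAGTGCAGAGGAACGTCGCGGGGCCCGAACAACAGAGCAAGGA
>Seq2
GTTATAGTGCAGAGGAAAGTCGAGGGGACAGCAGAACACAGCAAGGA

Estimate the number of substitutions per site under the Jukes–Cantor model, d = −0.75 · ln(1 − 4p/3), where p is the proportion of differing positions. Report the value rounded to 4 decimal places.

The sequences differ at positions 3 (C/T), 5 (G/T), 18 (C/A), 23 (C/A), 28 (C/A), 30 (C/A), 32 (A/C), 34 (C/G), 39 (G/C).
p = 9/47 = 0.191489.
d = −0.75 · ln(1 − (4/3)·0.191489) = −0.75 · ln(0.744681) = −0.75 · (-0.294799) = 0.2211.

0.2211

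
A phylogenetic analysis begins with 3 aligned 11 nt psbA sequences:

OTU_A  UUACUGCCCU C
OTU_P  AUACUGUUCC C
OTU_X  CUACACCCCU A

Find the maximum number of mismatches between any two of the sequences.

Pairwise Hamming distances:
  OTU_A vs OTU_P: 4
  OTU_A vs OTU_X: 4
  OTU_P vs OTU_X: 7
The largest is 7, between OTU_P and OTU_X.

7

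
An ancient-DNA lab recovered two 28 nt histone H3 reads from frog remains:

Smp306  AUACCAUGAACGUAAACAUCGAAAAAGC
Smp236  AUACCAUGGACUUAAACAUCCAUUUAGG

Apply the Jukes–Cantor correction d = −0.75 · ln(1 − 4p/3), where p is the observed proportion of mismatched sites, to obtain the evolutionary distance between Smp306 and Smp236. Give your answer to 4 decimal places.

Differing sites — 9:A/G; 12:G/U; 21:G/C; 23:A/U; 24:A/U; 25:A/U; 28:C/G.
p = 7/28 = 0.250000.
d = −0.75 · ln(1 − (4/3)·0.250000) = −0.75 · ln(0.666667) = −0.75 · (-0.405465) = 0.3041.

0.3041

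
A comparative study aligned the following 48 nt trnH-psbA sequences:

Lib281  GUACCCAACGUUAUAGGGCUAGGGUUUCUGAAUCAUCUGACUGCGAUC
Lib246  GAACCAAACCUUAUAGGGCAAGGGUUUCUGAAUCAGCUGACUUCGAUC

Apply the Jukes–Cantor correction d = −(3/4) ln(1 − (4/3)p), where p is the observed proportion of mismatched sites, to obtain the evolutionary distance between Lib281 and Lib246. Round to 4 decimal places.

Mismatches occur at site 2 (U→A), site 6 (C→A), site 10 (G→C), site 20 (U→A), site 36 (U→G), site 43 (G→U).
p = 6/48 = 0.125000.
d = −0.75 · ln(1 − (4/3)·0.125000) = −0.75 · ln(0.833333) = −0.75 · (-0.182322) = 0.1367.

0.1367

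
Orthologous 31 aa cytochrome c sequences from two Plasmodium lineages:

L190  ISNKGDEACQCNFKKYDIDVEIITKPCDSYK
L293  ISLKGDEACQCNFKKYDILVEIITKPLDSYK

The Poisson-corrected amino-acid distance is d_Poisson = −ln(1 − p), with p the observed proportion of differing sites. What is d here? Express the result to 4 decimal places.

Differing sites — 3:N/L; 19:D/L; 27:C/L.
p = 3/31 = 0.096774.
d = −ln(1 − 0.096774) = −ln(0.903226) = 0.1018.

0.1018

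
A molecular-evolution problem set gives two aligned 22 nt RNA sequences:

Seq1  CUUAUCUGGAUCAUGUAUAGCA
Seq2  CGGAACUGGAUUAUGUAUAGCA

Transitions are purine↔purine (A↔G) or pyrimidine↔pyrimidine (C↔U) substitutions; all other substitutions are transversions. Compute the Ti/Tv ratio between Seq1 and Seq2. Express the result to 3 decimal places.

0.333

Mismatches occur at site 2 (U↔G, transversion), site 3 (U↔G, transversion), site 5 (U↔A, transversion), site 12 (C↔U, transition).
Of the 4 differences, 1 transition and 3 transversions, so Ti/Tv = 1/3 = 0.333.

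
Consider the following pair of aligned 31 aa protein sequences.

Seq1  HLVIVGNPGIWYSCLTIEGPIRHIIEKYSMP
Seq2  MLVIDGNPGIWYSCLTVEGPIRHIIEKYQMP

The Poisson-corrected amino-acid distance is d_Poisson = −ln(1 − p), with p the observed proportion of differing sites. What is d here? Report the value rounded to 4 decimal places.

0.1382

The sequences differ at positions 1 (H/M), 5 (V/D), 17 (I/V), 29 (S/Q).
p = 4/31 = 0.129032.
d = −ln(1 − 0.129032) = −ln(0.870968) = 0.1382.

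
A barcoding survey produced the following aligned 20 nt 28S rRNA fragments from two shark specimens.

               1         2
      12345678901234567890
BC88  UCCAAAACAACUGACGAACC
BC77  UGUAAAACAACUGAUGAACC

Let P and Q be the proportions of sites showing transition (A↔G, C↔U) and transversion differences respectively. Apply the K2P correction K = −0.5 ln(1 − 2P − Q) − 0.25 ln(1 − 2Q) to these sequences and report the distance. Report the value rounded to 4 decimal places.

0.1702

The sequences differ at positions 2 (C/G, transversion), 3 (C/U, transition), 15 (C/U, transition).
Of the 3 differences, 2 transitions and 1 transversion over 20 sites: P = 2/20 = 0.100000, Q = 1/20 = 0.050000.
d = −0.5·ln(0.750000) − 0.25·ln(0.900000) = −0.5·(-0.287682) − 0.25·(-0.105361) = 0.1702.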